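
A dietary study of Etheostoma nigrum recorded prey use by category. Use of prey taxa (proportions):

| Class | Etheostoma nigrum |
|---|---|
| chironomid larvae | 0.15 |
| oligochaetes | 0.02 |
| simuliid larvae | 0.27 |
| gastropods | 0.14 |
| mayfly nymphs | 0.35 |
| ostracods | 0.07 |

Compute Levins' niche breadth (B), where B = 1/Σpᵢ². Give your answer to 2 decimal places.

4.12

Σpᵢ² = 0.15² + 0.02² + 0.27² + 0.14² + 0.35² + 0.07² = 0.0225 + 0.0004 + 0.0729 + 0.0196 + 0.1225 + 0.0049 = 0.2428
B = 1 / 0.2428 = 4.1186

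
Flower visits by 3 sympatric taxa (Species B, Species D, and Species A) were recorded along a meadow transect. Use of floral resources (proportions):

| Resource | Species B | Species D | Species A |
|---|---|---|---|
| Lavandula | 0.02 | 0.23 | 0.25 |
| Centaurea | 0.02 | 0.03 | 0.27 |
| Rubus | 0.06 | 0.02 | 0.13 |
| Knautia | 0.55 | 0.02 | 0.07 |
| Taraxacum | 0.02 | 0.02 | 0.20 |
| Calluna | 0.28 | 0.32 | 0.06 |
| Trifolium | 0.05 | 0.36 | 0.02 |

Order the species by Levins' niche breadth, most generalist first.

Σp_Bᵢ² = 0.02² + 0.02² + 0.06² + 0.55² + 0.02² + 0.28² + 0.05² = 0.0004 + 0.0004 + 0.0036 + 0.3025 + 0.0004 + 0.0784 + 0.0025 = 0.3882
B_B = 1 / 0.3882 = 2.5760
Σp_Dᵢ² = 0.23² + 0.03² + 0.02² + 0.02² + 0.02² + 0.32² + 0.36² = 0.0529 + 0.0009 + 0.0004 + 0.0004 + 0.0004 + 0.1024 + 0.1296 = 0.2870
B_D = 1 / 0.2870 = 3.4843
Σp_Aᵢ² = 0.25² + 0.27² + 0.13² + 0.07² + 0.20² + 0.06² + 0.02² = 0.0625 + 0.0729 + 0.0169 + 0.0049 + 0.0400 + 0.0036 + 0.0004 = 0.2012
B_A = 1 / 0.2012 = 4.9702
Ranking by B (broadest → narrowest): Species A (4.97) > Species D (3.48) > Species B (2.58)

Species A > Species D > Species B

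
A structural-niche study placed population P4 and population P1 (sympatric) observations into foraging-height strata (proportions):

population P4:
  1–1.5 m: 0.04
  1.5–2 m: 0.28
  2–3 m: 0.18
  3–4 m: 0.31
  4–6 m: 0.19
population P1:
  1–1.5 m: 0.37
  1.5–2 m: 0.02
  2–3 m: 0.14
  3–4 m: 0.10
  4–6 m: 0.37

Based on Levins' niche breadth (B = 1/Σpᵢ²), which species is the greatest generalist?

Σp_P4ᵢ² = 0.04² + 0.28² + 0.18² + 0.31² + 0.19² = 0.0016 + 0.0784 + 0.0324 + 0.0961 + 0.0361 = 0.2446
B_P4 = 1 / 0.2446 = 4.0883
Σp_P1ᵢ² = 0.37² + 0.02² + 0.14² + 0.10² + 0.37² = 0.1369 + 0.0004 + 0.0196 + 0.0100 + 0.1369 = 0.3038
B_P1 = 1 / 0.3038 = 3.2916
Highest B → broadest niche (most generalist): population P4 (B = 4.09).

population P4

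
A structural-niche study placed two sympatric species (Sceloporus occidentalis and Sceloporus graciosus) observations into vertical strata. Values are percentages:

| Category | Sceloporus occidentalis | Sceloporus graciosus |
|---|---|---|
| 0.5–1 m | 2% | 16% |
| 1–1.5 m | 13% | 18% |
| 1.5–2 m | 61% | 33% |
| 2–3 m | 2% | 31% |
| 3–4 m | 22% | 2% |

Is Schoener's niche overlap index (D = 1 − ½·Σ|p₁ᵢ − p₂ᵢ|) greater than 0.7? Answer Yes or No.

Convert percentages to proportions (divide by 100).
Σ|p₁ᵢ − p₂ᵢ| = 0.14 + 0.05 + 0.28 + 0.29 + 0.20 = 0.96
D = 1 − ½ × 0.96 = 1 − 0.480 = 0.5200
D = 0.5200 < 0.7 → No.

No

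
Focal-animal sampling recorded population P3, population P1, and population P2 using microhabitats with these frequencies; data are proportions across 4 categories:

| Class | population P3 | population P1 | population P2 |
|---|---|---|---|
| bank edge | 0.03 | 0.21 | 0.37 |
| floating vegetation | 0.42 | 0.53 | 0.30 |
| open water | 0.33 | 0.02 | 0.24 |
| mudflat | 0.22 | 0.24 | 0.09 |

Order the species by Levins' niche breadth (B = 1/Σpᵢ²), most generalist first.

population P2 > population P3 > population P1

Σp_P3ᵢ² = 0.03² + 0.42² + 0.33² + 0.22² = 0.0009 + 0.1764 + 0.1089 + 0.0484 = 0.3346
B_P3 = 1 / 0.3346 = 2.9886
Σp_P1ᵢ² = 0.21² + 0.53² + 0.02² + 0.24² = 0.0441 + 0.2809 + 0.0004 + 0.0576 = 0.3830
B_P1 = 1 / 0.3830 = 2.6110
Σp_P2ᵢ² = 0.37² + 0.30² + 0.24² + 0.09² = 0.1369 + 0.0900 + 0.0576 + 0.0081 = 0.2926
B_P2 = 1 / 0.2926 = 3.4176
Ranking by B (broadest → narrowest): population P2 (3.42) > population P3 (2.99) > population P1 (2.61)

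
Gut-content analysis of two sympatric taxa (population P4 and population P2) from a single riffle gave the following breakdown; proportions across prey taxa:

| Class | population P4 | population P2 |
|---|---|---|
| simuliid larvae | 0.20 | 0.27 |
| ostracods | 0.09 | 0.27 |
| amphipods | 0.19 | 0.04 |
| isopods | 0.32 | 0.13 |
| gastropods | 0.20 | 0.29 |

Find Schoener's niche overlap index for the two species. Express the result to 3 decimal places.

0.660

Σ|p₁ᵢ − p₂ᵢ| = 0.07 + 0.18 + 0.15 + 0.19 + 0.09 = 0.68
D = 1 − ½ × 0.68 = 1 − 0.340 = 0.66000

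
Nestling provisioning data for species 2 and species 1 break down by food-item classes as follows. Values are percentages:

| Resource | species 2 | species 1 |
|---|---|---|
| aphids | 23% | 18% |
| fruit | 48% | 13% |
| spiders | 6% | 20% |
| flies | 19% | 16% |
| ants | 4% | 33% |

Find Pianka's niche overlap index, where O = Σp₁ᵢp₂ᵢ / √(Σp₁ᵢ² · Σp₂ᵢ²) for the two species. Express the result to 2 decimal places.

Convert percentages to proportions (divide by 100).
Σ p₁ᵢp₂ᵢ = 0.0414 + 0.0624 + 0.0120 + 0.0304 + 0.0132 = 0.1594
Σp_1ᵢ² = 0.23² + 0.48² + 0.06² + 0.19² + 0.04² = 0.0529 + 0.2304 + 0.0036 + 0.0361 + 0.0016 = 0.3246
Σp_2ᵢ² = 0.18² + 0.13² + 0.20² + 0.16² + 0.33² = 0.0324 + 0.0169 + 0.0400 + 0.0256 + 0.1089 = 0.2238
O = 0.1594 / √(0.3246 × 0.2238) = 0.1594 / 0.26953 = 0.5914

0.59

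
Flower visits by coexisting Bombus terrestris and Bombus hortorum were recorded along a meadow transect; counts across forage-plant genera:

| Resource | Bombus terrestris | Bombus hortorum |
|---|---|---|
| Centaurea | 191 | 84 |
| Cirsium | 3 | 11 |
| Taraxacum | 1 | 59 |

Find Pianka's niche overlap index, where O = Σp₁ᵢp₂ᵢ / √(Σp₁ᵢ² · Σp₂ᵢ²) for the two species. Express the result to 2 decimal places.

Proportions for Bombus terrestris (n=195): 191/195=0.9795, 3/195=0.0154, 1/195=0.0051
Proportions for Bombus hortorum (n=154): 84/154=0.5455, 11/154=0.0714, 59/154=0.3831
Σ p₁ᵢp₂ᵢ = 0.534317 + 0.001100 + 0.001954 = 0.537371
Σp_1ᵢ² = 0.9795² + 0.0154² + 0.0051² = 0.959420 + 0.000237 + 0.000026 = 0.959683
Σp_2ᵢ² = 0.5455² + 0.0714² + 0.3831² = 0.297570 + 0.005098 + 0.146766 = 0.449434
O = 0.537371 / √(0.959683 × 0.449434) = 0.537371 / 0.6567451 = 0.8182

0.82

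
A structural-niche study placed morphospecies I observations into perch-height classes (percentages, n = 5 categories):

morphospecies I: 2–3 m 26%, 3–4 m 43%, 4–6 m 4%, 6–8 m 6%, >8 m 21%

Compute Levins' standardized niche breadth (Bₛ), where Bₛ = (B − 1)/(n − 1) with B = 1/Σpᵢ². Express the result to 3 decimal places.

0.578

Convert percentages to proportions (divide by 100).
Σpᵢ² = 0.26² + 0.43² + 0.04² + 0.06² + 0.21² = 0.0676 + 0.1849 + 0.0016 + 0.0036 + 0.0441 = 0.3018
B = 1 / 0.3018 = 3.31345
Bₛ = (B − 1)/(n − 1) = (3.31345 − 1)/(5 − 1) = 2.31345/4 = 0.57836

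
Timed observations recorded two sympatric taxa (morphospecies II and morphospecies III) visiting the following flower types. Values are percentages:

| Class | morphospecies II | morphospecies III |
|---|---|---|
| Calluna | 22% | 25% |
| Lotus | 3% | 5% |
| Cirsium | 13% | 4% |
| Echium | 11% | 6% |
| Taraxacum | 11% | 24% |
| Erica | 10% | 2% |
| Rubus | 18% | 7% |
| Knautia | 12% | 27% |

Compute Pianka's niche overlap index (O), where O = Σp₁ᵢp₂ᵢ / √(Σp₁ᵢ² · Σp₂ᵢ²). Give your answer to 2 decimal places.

0.81

Convert percentages to proportions (divide by 100).
Σ p₁ᵢp₂ᵢ = 0.0550 + 0.0015 + 0.0052 + 0.0066 + 0.0264 + 0.0020 + 0.0126 + 0.0324 = 0.1417
Σp_1ᵢ² = 0.22² + 0.03² + 0.13² + 0.11² + 0.11² + 0.10² + 0.18² + 0.12² = 0.0484 + 0.0009 + 0.0169 + 0.0121 + 0.0121 + 0.0100 + 0.0324 + 0.0144 = 0.1472
Σp_2ᵢ² = 0.25² + 0.05² + 0.04² + 0.06² + 0.24² + 0.02² + 0.07² + 0.27² = 0.0625 + 0.0025 + 0.0016 + 0.0036 + 0.0576 + 0.0004 + 0.0049 + 0.0729 = 0.2060
O = 0.1417 / √(0.1472 × 0.2060) = 0.1417 / 0.17414 = 0.8137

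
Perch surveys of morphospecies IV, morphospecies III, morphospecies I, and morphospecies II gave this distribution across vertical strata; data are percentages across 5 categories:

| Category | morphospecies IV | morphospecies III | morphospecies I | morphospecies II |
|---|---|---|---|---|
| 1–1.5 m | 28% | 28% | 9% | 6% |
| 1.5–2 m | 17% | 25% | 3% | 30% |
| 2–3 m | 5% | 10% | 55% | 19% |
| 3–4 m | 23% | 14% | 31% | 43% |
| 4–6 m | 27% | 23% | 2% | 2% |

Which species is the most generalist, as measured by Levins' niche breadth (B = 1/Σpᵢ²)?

morphospecies III

Convert percentages to proportions (divide by 100).
Σp_IVᵢ² = 0.28² + 0.17² + 0.05² + 0.23² + 0.27² = 0.0784 + 0.0289 + 0.0025 + 0.0529 + 0.0729 = 0.2356
B_IV = 1 / 0.2356 = 4.2445
Σp_IIIᵢ² = 0.28² + 0.25² + 0.10² + 0.14² + 0.23² = 0.0784 + 0.0625 + 0.0100 + 0.0196 + 0.0529 = 0.2234
B_III = 1 / 0.2234 = 4.4763
Σp_Iᵢ² = 0.09² + 0.03² + 0.55² + 0.31² + 0.02² = 0.0081 + 0.0009 + 0.3025 + 0.0961 + 0.0004 = 0.4080
B_I = 1 / 0.4080 = 2.4510
Σp_IIᵢ² = 0.06² + 0.30² + 0.19² + 0.43² + 0.02² = 0.0036 + 0.0900 + 0.0361 + 0.1849 + 0.0004 = 0.3150
B_II = 1 / 0.3150 = 3.1746
Highest B → broadest niche (most generalist): morphospecies III (B = 4.48).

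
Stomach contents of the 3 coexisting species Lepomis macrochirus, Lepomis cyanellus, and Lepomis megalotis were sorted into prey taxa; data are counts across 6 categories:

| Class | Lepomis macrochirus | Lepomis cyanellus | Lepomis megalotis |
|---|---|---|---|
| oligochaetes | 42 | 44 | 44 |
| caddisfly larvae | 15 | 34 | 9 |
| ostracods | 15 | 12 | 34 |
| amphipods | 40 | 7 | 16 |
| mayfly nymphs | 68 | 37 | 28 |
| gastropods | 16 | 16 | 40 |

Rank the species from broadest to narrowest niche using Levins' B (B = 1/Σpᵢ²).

Lepomis megalotis > Lepomis cyanellus > Lepomis macrochirus

Proportions for Lepomis macrochirus (n=196): 42/196=0.2143, 15/196=0.0765, 15/196=0.0765, 40/196=0.2041, 68/196=0.3469, 16/196=0.0816
Proportions for Lepomis cyanellus (n=150): 44/150=0.2933, 34/150=0.2267, 12/150=0.0800, 7/150=0.0467, 37/150=0.2467, 16/150=0.1067
Proportions for Lepomis megalotis (n=171): 44/171=0.2573, 9/171=0.0526, 34/171=0.1988, 16/171=0.0936, 28/171=0.1637, 40/171=0.2339
Σp_macrᵢ² = 0.2143² + 0.0765² + 0.0765² + 0.2041² + 0.3469² + 0.0816² = 0.045924 + 0.005852 + 0.005852 + 0.041657 + 0.120340 + 0.006659 = 0.226284
B_macr = 1 / 0.226284 = 4.4192
Σp_cyanᵢ² = 0.2933² + 0.2267² + 0.0800² + 0.0467² + 0.2467² + 0.1067² = 0.086025 + 0.051393 + 0.006400 + 0.002181 + 0.060861 + 0.011385 = 0.218245
B_cyan = 1 / 0.218245 = 4.5820
Σp_megaᵢ² = 0.2573² + 0.0526² + 0.1988² + 0.0936² + 0.1637² + 0.2339² = 0.066203 + 0.002767 + 0.039521 + 0.008761 + 0.026798 + 0.054709 = 0.198759
B_mega = 1 / 0.198759 = 5.0312
Ranking by B (broadest → narrowest): Lepomis megalotis (5.03) > Lepomis cyanellus (4.58) > Lepomis macrochirus (4.42)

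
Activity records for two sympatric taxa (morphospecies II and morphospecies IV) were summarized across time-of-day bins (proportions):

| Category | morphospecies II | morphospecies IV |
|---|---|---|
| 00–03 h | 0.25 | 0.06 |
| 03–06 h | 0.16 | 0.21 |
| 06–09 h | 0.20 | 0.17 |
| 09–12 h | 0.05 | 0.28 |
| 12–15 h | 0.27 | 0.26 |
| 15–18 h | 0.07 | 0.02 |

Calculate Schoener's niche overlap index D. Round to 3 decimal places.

Σ|p₁ᵢ − p₂ᵢ| = 0.19 + 0.05 + 0.03 + 0.23 + 0.01 + 0.05 = 0.56
D = 1 − ½ × 0.56 = 1 − 0.280 = 0.72000

0.720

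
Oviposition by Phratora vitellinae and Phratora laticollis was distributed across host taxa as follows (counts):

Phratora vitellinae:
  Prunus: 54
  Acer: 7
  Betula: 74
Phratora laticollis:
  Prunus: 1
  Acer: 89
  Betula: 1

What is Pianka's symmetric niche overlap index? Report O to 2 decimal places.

0.09

Proportions for Phratora vitellinae (n=135): 54/135=0.4000, 7/135=0.0519, 74/135=0.5481
Proportions for Phratora laticollis (n=91): 1/91=0.0110, 89/91=0.9780, 1/91=0.0110
Σ p₁ᵢp₂ᵢ = 0.004400 + 0.050758 + 0.006029 = 0.061187
Σp_1ᵢ² = 0.4000² + 0.0519² + 0.5481² = 0.160000 + 0.002694 + 0.300414 = 0.463108
Σp_2ᵢ² = 0.0110² + 0.9780² + 0.0110² = 0.000121 + 0.956484 + 0.000121 = 0.956726
O = 0.061187 / √(0.463108 × 0.956726) = 0.061187 / 0.6656331 = 0.0919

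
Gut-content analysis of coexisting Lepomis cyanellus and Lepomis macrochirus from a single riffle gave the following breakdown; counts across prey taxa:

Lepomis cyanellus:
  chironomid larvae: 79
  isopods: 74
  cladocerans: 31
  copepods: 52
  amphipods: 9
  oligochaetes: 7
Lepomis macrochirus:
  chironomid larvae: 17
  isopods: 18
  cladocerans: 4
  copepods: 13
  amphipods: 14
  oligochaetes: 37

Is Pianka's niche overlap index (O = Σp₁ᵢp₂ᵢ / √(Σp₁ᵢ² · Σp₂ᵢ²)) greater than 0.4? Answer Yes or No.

Proportions for Lepomis cyanellus (n=252): 79/252=0.3135, 74/252=0.2937, 31/252=0.1230, 52/252=0.2063, 9/252=0.0357, 7/252=0.0278
Proportions for Lepomis macrochirus (n=103): 17/103=0.1650, 18/103=0.1748, 4/103=0.0388, 13/103=0.1262, 14/103=0.1359, 37/103=0.3592
Σ p₁ᵢp₂ᵢ = 0.051728 + 0.051339 + 0.004772 + 0.026035 + 0.004852 + 0.009986 = 0.148712
Σp_1ᵢ² = 0.3135² + 0.2937² + 0.1230² + 0.2063² + 0.0357² + 0.0278² = 0.098282 + 0.086260 + 0.015129 + 0.042560 + 0.001274 + 0.000773 = 0.244278
Σp_2ᵢ² = 0.1650² + 0.1748² + 0.0388² + 0.1262² + 0.1359² + 0.3592² = 0.027225 + 0.030555 + 0.001505 + 0.015926 + 0.018469 + 0.129025 = 0.222705
O = 0.148712 / √(0.244278 × 0.222705) = 0.148712 / 0.2332422 = 0.6376
O = 0.6376 > 0.4 → Yes.

Yes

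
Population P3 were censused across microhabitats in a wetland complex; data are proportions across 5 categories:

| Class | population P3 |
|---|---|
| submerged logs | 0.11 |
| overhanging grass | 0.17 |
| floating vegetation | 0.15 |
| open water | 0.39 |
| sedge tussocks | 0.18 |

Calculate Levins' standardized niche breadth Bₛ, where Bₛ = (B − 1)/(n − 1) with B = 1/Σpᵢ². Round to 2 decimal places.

0.76

Σpᵢ² = 0.11² + 0.17² + 0.15² + 0.39² + 0.18² = 0.0121 + 0.0289 + 0.0225 + 0.1521 + 0.0324 = 0.2480
B = 1 / 0.2480 = 4.0323
Bₛ = (B − 1)/(n − 1) = (4.0323 − 1)/(5 − 1) = 3.0323/4 = 0.7581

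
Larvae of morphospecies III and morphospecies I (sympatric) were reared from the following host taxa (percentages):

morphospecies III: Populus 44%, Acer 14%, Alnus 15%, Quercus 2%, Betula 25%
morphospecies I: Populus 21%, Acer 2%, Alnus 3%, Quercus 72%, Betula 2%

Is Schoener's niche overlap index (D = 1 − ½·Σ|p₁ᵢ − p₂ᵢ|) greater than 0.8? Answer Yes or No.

Convert percentages to proportions (divide by 100).
Σ|p₁ᵢ − p₂ᵢ| = 0.23 + 0.12 + 0.12 + 0.70 + 0.23 = 1.40
D = 1 − ½ × 1.40 = 1 − 0.700 = 0.3000
D = 0.3000 < 0.8 → No.

No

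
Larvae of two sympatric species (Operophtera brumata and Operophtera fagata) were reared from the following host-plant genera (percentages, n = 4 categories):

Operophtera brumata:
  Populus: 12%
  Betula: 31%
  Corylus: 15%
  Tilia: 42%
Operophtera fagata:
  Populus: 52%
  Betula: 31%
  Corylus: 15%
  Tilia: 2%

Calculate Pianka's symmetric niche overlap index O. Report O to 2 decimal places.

Convert percentages to proportions (divide by 100).
Σ p₁ᵢp₂ᵢ = 0.0624 + 0.0961 + 0.0225 + 0.0084 = 0.1894
Σp_1ᵢ² = 0.12² + 0.31² + 0.15² + 0.42² = 0.0144 + 0.0961 + 0.0225 + 0.1764 = 0.3094
Σp_2ᵢ² = 0.52² + 0.31² + 0.15² + 0.02² = 0.2704 + 0.0961 + 0.0225 + 0.0004 = 0.3894
O = 0.1894 / √(0.3094 × 0.3894) = 0.1894 / 0.34710 = 0.5457

0.55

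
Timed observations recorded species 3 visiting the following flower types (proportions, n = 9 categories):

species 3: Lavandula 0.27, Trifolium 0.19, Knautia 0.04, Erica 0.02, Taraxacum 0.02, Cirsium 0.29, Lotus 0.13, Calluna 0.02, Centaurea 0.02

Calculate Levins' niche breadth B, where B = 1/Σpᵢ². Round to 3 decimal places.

Σpᵢ² = 0.27² + 0.19² + 0.04² + 0.02² + 0.02² + 0.29² + 0.13² + 0.02² + 0.02² = 0.0729 + 0.0361 + 0.0016 + 0.0004 + 0.0004 + 0.0841 + 0.0169 + 0.0004 + 0.0004 = 0.2132
B = 1 / 0.2132 = 4.69043

4.690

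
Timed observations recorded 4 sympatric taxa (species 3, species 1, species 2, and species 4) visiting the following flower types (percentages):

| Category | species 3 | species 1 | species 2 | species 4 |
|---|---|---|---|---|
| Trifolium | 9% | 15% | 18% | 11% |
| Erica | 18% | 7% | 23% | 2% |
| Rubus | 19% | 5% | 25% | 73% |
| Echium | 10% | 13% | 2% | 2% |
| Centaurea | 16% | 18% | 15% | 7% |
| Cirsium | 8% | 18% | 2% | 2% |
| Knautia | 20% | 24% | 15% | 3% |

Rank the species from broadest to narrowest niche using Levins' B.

Convert percentages to proportions (divide by 100).
Σp_3ᵢ² = 0.09² + 0.18² + 0.19² + 0.10² + 0.16² + 0.08² + 0.20² = 0.0081 + 0.0324 + 0.0361 + 0.0100 + 0.0256 + 0.0064 + 0.0400 = 0.1586
B_3 = 1 / 0.1586 = 6.3052
Σp_1ᵢ² = 0.15² + 0.07² + 0.05² + 0.13² + 0.18² + 0.18² + 0.24² = 0.0225 + 0.0049 + 0.0025 + 0.0169 + 0.0324 + 0.0324 + 0.0576 = 0.1692
B_1 = 1 / 0.1692 = 5.9102
Σp_2ᵢ² = 0.18² + 0.23² + 0.25² + 0.02² + 0.15² + 0.02² + 0.15² = 0.0324 + 0.0529 + 0.0625 + 0.0004 + 0.0225 + 0.0004 + 0.0225 = 0.1936
B_2 = 1 / 0.1936 = 5.1653
Σp_4ᵢ² = 0.11² + 0.02² + 0.73² + 0.02² + 0.07² + 0.02² + 0.03² = 0.0121 + 0.0004 + 0.5329 + 0.0004 + 0.0049 + 0.0004 + 0.0009 = 0.5520
B_4 = 1 / 0.5520 = 1.8116
Ranking by B (broadest → narrowest): species 3 (6.31) > species 1 (5.91) > species 2 (5.17) > species 4 (1.81)

species 3 > species 1 > species 2 > species 4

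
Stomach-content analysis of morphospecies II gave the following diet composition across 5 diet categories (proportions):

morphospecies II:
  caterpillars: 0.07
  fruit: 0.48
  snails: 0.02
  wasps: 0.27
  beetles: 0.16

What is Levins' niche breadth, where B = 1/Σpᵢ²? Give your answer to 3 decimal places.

2.992

Σpᵢ² = 0.07² + 0.48² + 0.02² + 0.27² + 0.16² = 0.0049 + 0.2304 + 0.0004 + 0.0729 + 0.0256 = 0.3342
B = 1 / 0.3342 = 2.99222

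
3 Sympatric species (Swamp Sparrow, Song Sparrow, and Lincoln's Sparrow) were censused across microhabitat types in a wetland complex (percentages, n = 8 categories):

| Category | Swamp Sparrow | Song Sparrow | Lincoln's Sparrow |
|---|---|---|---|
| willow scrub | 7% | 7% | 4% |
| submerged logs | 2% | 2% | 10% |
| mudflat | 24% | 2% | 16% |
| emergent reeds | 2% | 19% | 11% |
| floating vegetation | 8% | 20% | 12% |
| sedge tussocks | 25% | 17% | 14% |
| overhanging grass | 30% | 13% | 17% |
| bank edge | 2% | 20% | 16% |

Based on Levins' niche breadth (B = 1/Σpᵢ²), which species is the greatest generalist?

Lincoln's Sparrow

Convert percentages to proportions (divide by 100).
Σp_Swamᵢ² = 0.07² + 0.02² + 0.24² + 0.02² + 0.08² + 0.25² + 0.30² + 0.02² = 0.0049 + 0.0004 + 0.0576 + 0.0004 + 0.0064 + 0.0625 + 0.0900 + 0.0004 = 0.2226
B_Swam = 1 / 0.2226 = 4.4924
Σp_Songᵢ² = 0.07² + 0.02² + 0.02² + 0.19² + 0.20² + 0.17² + 0.13² + 0.20² = 0.0049 + 0.0004 + 0.0004 + 0.0361 + 0.0400 + 0.0289 + 0.0169 + 0.0400 = 0.1676
B_Song = 1 / 0.1676 = 5.9666
Σp_Lincᵢ² = 0.04² + 0.10² + 0.16² + 0.11² + 0.12² + 0.14² + 0.17² + 0.16² = 0.0016 + 0.0100 + 0.0256 + 0.0121 + 0.0144 + 0.0196 + 0.0289 + 0.0256 = 0.1378
B_Linc = 1 / 0.1378 = 7.2569
Highest B → broadest niche (most generalist): Lincoln's Sparrow (B = 7.26).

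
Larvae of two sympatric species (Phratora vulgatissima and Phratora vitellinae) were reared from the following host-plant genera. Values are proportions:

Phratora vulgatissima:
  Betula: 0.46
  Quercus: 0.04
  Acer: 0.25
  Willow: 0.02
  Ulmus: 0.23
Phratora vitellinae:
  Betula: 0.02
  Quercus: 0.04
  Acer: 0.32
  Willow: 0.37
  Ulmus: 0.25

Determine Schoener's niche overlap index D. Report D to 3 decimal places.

Σ|p₁ᵢ − p₂ᵢ| = 0.44 + 0.00 + 0.07 + 0.35 + 0.02 = 0.88
D = 1 − ½ × 0.88 = 1 − 0.440 = 0.56000

0.560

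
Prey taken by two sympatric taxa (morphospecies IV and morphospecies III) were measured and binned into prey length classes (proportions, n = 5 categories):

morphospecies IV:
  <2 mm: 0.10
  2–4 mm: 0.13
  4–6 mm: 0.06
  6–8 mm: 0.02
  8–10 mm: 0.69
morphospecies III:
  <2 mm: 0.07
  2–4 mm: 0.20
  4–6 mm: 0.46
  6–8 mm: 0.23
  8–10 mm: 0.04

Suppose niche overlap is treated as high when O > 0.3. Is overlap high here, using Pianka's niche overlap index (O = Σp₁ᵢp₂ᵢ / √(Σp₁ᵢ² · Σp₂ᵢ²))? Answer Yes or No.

Σ p₁ᵢp₂ᵢ = 0.0070 + 0.0260 + 0.0276 + 0.0046 + 0.0276 = 0.0928
Σp_1ᵢ² = 0.10² + 0.13² + 0.06² + 0.02² + 0.69² = 0.0100 + 0.0169 + 0.0036 + 0.0004 + 0.4761 = 0.5070
Σp_2ᵢ² = 0.07² + 0.20² + 0.46² + 0.23² + 0.04² = 0.0049 + 0.0400 + 0.2116 + 0.0529 + 0.0016 = 0.3110
O = 0.0928 / √(0.5070 × 0.3110) = 0.0928 / 0.39709 = 0.2337
O = 0.2337 < 0.3 → No.

No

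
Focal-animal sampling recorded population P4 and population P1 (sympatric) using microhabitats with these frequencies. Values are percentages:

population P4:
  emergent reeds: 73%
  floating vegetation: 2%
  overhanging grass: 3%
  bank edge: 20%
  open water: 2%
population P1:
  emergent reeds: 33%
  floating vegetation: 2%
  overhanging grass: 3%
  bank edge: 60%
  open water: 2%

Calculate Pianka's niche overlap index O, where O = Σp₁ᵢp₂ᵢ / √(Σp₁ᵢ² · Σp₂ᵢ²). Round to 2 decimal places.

0.70

Convert percentages to proportions (divide by 100).
Σ p₁ᵢp₂ᵢ = 0.2409 + 0.0004 + 0.0009 + 0.1200 + 0.0004 = 0.3626
Σp_1ᵢ² = 0.73² + 0.02² + 0.03² + 0.20² + 0.02² = 0.5329 + 0.0004 + 0.0009 + 0.0400 + 0.0004 = 0.5746
Σp_2ᵢ² = 0.33² + 0.02² + 0.03² + 0.60² + 0.02² = 0.1089 + 0.0004 + 0.0009 + 0.3600 + 0.0004 = 0.4706
O = 0.3626 / √(0.5746 × 0.4706) = 0.3626 / 0.52001 = 0.6973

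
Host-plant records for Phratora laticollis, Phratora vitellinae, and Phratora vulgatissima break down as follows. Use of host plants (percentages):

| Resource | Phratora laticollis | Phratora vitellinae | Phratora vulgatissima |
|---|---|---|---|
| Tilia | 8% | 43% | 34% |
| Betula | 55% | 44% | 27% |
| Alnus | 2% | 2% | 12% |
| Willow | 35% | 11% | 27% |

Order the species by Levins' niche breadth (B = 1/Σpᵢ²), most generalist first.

Phratora vulgatissima > Phratora vitellinae > Phratora laticollis

Convert percentages to proportions (divide by 100).
Σp_latiᵢ² = 0.08² + 0.55² + 0.02² + 0.35² = 0.0064 + 0.3025 + 0.0004 + 0.1225 = 0.4318
B_lati = 1 / 0.4318 = 2.3159
Σp_viteᵢ² = 0.43² + 0.44² + 0.02² + 0.11² = 0.1849 + 0.1936 + 0.0004 + 0.0121 = 0.3910
B_vite = 1 / 0.3910 = 2.5575
Σp_vulgᵢ² = 0.34² + 0.27² + 0.12² + 0.27² = 0.1156 + 0.0729 + 0.0144 + 0.0729 = 0.2758
B_vulg = 1 / 0.2758 = 3.6258
Ranking by B (broadest → narrowest): Phratora vulgatissima (3.63) > Phratora vitellinae (2.56) > Phratora laticollis (2.32)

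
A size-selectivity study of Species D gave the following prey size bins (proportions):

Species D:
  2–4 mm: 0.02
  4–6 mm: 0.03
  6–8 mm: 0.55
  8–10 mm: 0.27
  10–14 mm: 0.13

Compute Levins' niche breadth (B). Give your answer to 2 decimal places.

Σpᵢ² = 0.02² + 0.03² + 0.55² + 0.27² + 0.13² = 0.0004 + 0.0009 + 0.3025 + 0.0729 + 0.0169 = 0.3936
B = 1 / 0.3936 = 2.5407

2.54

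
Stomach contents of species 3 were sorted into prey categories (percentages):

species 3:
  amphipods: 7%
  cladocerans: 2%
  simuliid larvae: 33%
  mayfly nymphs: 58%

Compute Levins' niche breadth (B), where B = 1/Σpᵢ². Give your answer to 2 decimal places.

2.22

Convert percentages to proportions (divide by 100).
Σpᵢ² = 0.07² + 0.02² + 0.33² + 0.58² = 0.0049 + 0.0004 + 0.1089 + 0.3364 = 0.4506
B = 1 / 0.4506 = 2.2193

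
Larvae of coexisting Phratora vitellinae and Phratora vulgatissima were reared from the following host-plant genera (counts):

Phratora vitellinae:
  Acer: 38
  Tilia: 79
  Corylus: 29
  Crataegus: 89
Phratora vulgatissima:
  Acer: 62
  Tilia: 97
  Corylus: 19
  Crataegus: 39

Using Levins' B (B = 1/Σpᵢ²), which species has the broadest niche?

Phratora vitellinae

Proportions for Phratora vitellinae (n=235): 38/235=0.1617, 79/235=0.3362, 29/235=0.1234, 89/235=0.3787
Proportions for Phratora vulgatissima (n=217): 62/217=0.2857, 97/217=0.4470, 19/217=0.0876, 39/217=0.1797
Σp_viteᵢ² = 0.1617² + 0.3362² + 0.1234² + 0.3787² = 0.026147 + 0.113030 + 0.015228 + 0.143414 = 0.297819
B_vite = 1 / 0.297819 = 3.3577
Σp_vulgᵢ² = 0.2857² + 0.4470² + 0.0876² + 0.1797² = 0.081624 + 0.199809 + 0.007674 + 0.032292 = 0.321399
B_vulg = 1 / 0.321399 = 3.1114
Highest B → broadest niche (most generalist): Phratora vitellinae (B = 3.36).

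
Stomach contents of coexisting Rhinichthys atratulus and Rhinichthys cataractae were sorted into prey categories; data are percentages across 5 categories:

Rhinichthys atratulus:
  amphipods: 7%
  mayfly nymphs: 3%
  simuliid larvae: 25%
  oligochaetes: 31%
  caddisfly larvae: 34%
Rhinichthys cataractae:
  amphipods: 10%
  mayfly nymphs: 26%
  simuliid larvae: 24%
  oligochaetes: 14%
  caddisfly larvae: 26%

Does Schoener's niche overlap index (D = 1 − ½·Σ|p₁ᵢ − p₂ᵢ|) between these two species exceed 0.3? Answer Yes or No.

Convert percentages to proportions (divide by 100).
Σ|p₁ᵢ − p₂ᵢ| = 0.03 + 0.23 + 0.01 + 0.17 + 0.08 = 0.52
D = 1 − ½ × 0.52 = 1 − 0.260 = 0.7400
D = 0.7400 > 0.3 → Yes.

Yes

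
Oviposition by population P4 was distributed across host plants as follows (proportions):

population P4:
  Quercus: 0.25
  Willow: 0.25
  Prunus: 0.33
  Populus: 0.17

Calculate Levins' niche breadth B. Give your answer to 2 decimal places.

3.81

Σpᵢ² = 0.25² + 0.25² + 0.33² + 0.17² = 0.0625 + 0.0625 + 0.1089 + 0.0289 = 0.2628
B = 1 / 0.2628 = 3.8052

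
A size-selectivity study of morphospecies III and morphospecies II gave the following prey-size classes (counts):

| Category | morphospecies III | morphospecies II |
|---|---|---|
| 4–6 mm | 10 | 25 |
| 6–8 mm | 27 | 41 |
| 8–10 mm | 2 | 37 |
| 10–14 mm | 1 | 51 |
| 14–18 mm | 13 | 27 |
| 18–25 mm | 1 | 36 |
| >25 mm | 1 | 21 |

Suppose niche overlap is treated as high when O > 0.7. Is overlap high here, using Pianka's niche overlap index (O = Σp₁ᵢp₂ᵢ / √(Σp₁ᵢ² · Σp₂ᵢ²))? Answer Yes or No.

Proportions for morphospecies III (n=55): 10/55=0.1818, 27/55=0.4909, 2/55=0.0364, 1/55=0.0182, 13/55=0.2364, 1/55=0.0182, 1/55=0.0182
Proportions for morphospecies II (n=238): 25/238=0.1050, 41/238=0.1723, 37/238=0.1555, 51/238=0.2143, 27/238=0.1134, 36/238=0.1513, 21/238=0.0882
Σ p₁ᵢp₂ᵢ = 0.019089 + 0.084582 + 0.005660 + 0.003900 + 0.026808 + 0.002754 + 0.001605 = 0.144398
Σp_1ᵢ² = 0.1818² + 0.4909² + 0.0364² + 0.0182² + 0.2364² + 0.0182² + 0.0182² = 0.033051 + 0.240983 + 0.001325 + 0.000331 + 0.055885 + 0.000331 + 0.000331 = 0.332237
Σp_2ᵢ² = 0.1050² + 0.1723² + 0.1555² + 0.2143² + 0.1134² + 0.1513² + 0.0882² = 0.011025 + 0.029687 + 0.024180 + 0.045924 + 0.012860 + 0.022892 + 0.007779 = 0.154347
O = 0.144398 / √(0.332237 × 0.154347) = 0.144398 / 0.2264504 = 0.6377
O = 0.6377 < 0.7 → No.

No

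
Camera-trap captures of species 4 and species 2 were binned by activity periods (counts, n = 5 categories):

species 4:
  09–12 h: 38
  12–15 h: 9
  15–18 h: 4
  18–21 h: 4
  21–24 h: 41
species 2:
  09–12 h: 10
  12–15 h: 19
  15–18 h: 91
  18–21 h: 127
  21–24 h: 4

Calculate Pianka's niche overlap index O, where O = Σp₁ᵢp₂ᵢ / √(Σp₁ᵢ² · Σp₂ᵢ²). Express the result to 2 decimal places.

Proportions for species 4 (n=96): 38/96=0.3958, 9/96=0.0938, 4/96=0.0417, 4/96=0.0417, 41/96=0.4271
Proportions for species 2 (n=251): 10/251=0.0398, 19/251=0.0757, 91/251=0.3625, 127/251=0.5060, 4/251=0.0159
Σ p₁ᵢp₂ᵢ = 0.015753 + 0.007101 + 0.015116 + 0.021100 + 0.006791 = 0.065861
Σp_1ᵢ² = 0.3958² + 0.0938² + 0.0417² + 0.0417² + 0.4271² = 0.156658 + 0.008798 + 0.001739 + 0.001739 + 0.182414 = 0.351348
Σp_2ᵢ² = 0.0398² + 0.0757² + 0.3625² + 0.5060² + 0.0159² = 0.001584 + 0.005730 + 0.131406 + 0.256036 + 0.000253 = 0.395009
O = 0.065861 / √(0.351348 × 0.395009) = 0.065861 / 0.3725394 = 0.1768

0.18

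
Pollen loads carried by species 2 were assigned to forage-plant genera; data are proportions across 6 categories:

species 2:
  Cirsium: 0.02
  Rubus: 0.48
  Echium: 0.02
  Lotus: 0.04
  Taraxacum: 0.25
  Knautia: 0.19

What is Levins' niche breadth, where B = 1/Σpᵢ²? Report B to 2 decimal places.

Σpᵢ² = 0.02² + 0.48² + 0.02² + 0.04² + 0.25² + 0.19² = 0.0004 + 0.2304 + 0.0004 + 0.0016 + 0.0625 + 0.0361 = 0.3314
B = 1 / 0.3314 = 3.0175

3.02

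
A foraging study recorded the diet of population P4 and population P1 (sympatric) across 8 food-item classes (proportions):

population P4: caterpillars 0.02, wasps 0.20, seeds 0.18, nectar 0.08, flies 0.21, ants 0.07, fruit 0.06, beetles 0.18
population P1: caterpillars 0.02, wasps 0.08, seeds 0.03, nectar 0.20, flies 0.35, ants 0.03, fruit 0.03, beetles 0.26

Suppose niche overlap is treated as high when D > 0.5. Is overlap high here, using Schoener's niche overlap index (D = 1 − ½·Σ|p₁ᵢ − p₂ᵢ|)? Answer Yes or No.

Yes

Σ|p₁ᵢ − p₂ᵢ| = 0.00 + 0.12 + 0.15 + 0.12 + 0.14 + 0.04 + 0.03 + 0.08 = 0.68
D = 1 − ½ × 0.68 = 1 − 0.340 = 0.6600
D = 0.6600 > 0.5 → Yes.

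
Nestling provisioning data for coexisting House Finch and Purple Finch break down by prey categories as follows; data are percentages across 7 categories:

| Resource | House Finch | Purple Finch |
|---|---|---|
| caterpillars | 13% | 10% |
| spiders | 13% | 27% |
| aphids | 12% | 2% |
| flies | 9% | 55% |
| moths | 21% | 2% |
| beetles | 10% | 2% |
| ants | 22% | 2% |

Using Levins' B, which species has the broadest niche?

House Finch

Convert percentages to proportions (divide by 100).
Σp_Housᵢ² = 0.13² + 0.13² + 0.12² + 0.09² + 0.21² + 0.10² + 0.22² = 0.0169 + 0.0169 + 0.0144 + 0.0081 + 0.0441 + 0.0100 + 0.0484 = 0.1588
B_Hous = 1 / 0.1588 = 6.2972
Σp_Purpᵢ² = 0.10² + 0.27² + 0.02² + 0.55² + 0.02² + 0.02² + 0.02² = 0.0100 + 0.0729 + 0.0004 + 0.3025 + 0.0004 + 0.0004 + 0.0004 = 0.3870
B_Purp = 1 / 0.3870 = 2.5840
Highest B → broadest niche (most generalist): House Finch (B = 6.30).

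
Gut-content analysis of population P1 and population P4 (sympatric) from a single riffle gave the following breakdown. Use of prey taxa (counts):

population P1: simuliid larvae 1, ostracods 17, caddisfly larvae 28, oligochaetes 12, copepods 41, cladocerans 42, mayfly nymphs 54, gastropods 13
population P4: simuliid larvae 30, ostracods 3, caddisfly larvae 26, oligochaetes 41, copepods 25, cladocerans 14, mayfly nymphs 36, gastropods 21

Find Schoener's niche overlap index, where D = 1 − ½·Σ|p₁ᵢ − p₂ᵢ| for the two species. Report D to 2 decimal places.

0.66

Proportions for population P1 (n=208): 1/208=0.0048, 17/208=0.0817, 28/208=0.1346, 12/208=0.0577, 41/208=0.1971, 42/208=0.2019, 54/208=0.2596, 13/208=0.0625
Proportions for population P4 (n=196): 30/196=0.1531, 3/196=0.0153, 26/196=0.1327, 41/196=0.2092, 25/196=0.1276, 14/196=0.0714, 36/196=0.1837, 21/196=0.1071
Σ|p₁ᵢ − p₂ᵢ| = 0.1483 + 0.0664 + 0.0019 + 0.1515 + 0.0695 + 0.1305 + 0.0759 + 0.0446 = 0.6886
D = 1 − ½ × 0.6886 = 1 − 0.34430 = 0.65570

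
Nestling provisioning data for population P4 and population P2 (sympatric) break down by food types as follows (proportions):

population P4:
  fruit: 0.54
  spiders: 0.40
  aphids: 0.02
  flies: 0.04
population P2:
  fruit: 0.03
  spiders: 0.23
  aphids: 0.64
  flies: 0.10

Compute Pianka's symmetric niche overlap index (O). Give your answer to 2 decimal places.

Σ p₁ᵢp₂ᵢ = 0.0162 + 0.0920 + 0.0128 + 0.0040 = 0.1250
Σp_1ᵢ² = 0.54² + 0.40² + 0.02² + 0.04² = 0.2916 + 0.1600 + 0.0004 + 0.0016 = 0.4536
Σp_2ᵢ² = 0.03² + 0.23² + 0.64² + 0.10² = 0.0009 + 0.0529 + 0.4096 + 0.0100 = 0.4734
O = 0.1250 / √(0.4536 × 0.4734) = 0.1250 / 0.46339 = 0.2698

0.27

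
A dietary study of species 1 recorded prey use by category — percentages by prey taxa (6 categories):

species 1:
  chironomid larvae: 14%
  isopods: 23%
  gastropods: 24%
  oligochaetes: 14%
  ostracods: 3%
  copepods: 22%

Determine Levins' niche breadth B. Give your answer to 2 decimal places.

Convert percentages to proportions (divide by 100).
Σpᵢ² = 0.14² + 0.23² + 0.24² + 0.14² + 0.03² + 0.22² = 0.0196 + 0.0529 + 0.0576 + 0.0196 + 0.0009 + 0.0484 = 0.1990
B = 1 / 0.1990 = 5.0251

5.03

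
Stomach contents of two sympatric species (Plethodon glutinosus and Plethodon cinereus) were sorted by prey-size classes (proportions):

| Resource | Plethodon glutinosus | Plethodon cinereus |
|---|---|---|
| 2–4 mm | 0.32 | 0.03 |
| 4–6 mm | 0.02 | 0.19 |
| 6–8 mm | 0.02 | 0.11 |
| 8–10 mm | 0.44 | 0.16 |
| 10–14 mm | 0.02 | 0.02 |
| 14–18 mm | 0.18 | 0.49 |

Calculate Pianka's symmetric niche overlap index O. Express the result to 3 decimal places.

Σ p₁ᵢp₂ᵢ = 0.0096 + 0.0038 + 0.0022 + 0.0704 + 0.0004 + 0.0882 = 0.1746
Σp_1ᵢ² = 0.32² + 0.02² + 0.02² + 0.44² + 0.02² + 0.18² = 0.1024 + 0.0004 + 0.0004 + 0.1936 + 0.0004 + 0.0324 = 0.3296
Σp_2ᵢ² = 0.03² + 0.19² + 0.11² + 0.16² + 0.02² + 0.49² = 0.0009 + 0.0361 + 0.0121 + 0.0256 + 0.0004 + 0.2401 = 0.3152
O = 0.1746 / √(0.3296 × 0.3152) = 0.1746 / 0.322320 = 0.54170

0.542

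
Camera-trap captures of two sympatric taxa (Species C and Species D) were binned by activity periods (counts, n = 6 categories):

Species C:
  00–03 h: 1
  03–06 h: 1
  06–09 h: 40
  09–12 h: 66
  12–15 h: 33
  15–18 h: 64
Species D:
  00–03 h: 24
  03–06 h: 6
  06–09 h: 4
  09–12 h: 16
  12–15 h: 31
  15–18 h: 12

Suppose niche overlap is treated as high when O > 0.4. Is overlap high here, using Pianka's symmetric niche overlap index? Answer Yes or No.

Proportions for Species C (n=205): 1/205=0.0049, 1/205=0.0049, 40/205=0.1951, 66/205=0.3220, 33/205=0.1610, 64/205=0.3122
Proportions for Species D (n=93): 24/93=0.2581, 6/93=0.0645, 4/93=0.0430, 16/93=0.1720, 31/93=0.3333, 12/93=0.1290
Σ p₁ᵢp₂ᵢ = 0.001265 + 0.000316 + 0.008389 + 0.055384 + 0.053661 + 0.040274 = 0.159289
Σp_1ᵢ² = 0.0049² + 0.0049² + 0.1951² + 0.3220² + 0.1610² + 0.3122² = 0.000024 + 0.000024 + 0.038064 + 0.103684 + 0.025921 + 0.097469 = 0.265186
Σp_2ᵢ² = 0.2581² + 0.0645² + 0.0430² + 0.1720² + 0.3333² + 0.1290² = 0.066616 + 0.004160 + 0.001849 + 0.029584 + 0.111089 + 0.016641 = 0.229939
O = 0.159289 / √(0.265186 × 0.229939) = 0.159289 / 0.2469344 = 0.6451
O = 0.6451 > 0.4 → Yes.

Yes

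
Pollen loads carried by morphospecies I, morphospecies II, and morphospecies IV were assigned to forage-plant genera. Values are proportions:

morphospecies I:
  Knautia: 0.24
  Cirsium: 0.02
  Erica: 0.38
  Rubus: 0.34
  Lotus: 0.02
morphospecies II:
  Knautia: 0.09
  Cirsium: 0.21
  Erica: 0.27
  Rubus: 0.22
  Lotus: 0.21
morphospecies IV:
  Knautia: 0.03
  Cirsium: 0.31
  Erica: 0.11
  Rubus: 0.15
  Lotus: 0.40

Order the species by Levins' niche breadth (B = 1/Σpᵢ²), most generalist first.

Σp_Iᵢ² = 0.24² + 0.02² + 0.38² + 0.34² + 0.02² = 0.0576 + 0.0004 + 0.1444 + 0.1156 + 0.0004 = 0.3184
B_I = 1 / 0.3184 = 3.1407
Σp_IIᵢ² = 0.09² + 0.21² + 0.27² + 0.22² + 0.21² = 0.0081 + 0.0441 + 0.0729 + 0.0484 + 0.0441 = 0.2176
B_II = 1 / 0.2176 = 4.5956
Σp_IVᵢ² = 0.03² + 0.31² + 0.11² + 0.15² + 0.40² = 0.0009 + 0.0961 + 0.0121 + 0.0225 + 0.1600 = 0.2916
B_IV = 1 / 0.2916 = 3.4294
Ranking by B (broadest → narrowest): morphospecies II (4.60) > morphospecies IV (3.43) > morphospecies I (3.14)

morphospecies II > morphospecies IV > morphospecies I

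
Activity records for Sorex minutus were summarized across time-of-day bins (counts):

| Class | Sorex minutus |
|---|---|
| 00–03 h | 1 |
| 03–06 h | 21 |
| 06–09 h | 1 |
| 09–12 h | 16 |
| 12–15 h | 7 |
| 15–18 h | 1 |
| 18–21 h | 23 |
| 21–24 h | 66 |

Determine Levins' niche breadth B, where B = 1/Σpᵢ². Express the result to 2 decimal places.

3.28

Proportions for Sorex minutus (n=136): 1/136=0.0074, 21/136=0.1544, 1/136=0.0074, 16/136=0.1176, 7/136=0.0515, 1/136=0.0074, 23/136=0.1691, 66/136=0.4853
Σpᵢ² = 0.0074² + 0.1544² + 0.0074² + 0.1176² + 0.0515² + 0.0074² + 0.1691² + 0.4853² = 0.000055 + 0.023839 + 0.000055 + 0.013830 + 0.002652 + 0.000055 + 0.028595 + 0.235516 = 0.304597
B = 1 / 0.304597 = 3.2830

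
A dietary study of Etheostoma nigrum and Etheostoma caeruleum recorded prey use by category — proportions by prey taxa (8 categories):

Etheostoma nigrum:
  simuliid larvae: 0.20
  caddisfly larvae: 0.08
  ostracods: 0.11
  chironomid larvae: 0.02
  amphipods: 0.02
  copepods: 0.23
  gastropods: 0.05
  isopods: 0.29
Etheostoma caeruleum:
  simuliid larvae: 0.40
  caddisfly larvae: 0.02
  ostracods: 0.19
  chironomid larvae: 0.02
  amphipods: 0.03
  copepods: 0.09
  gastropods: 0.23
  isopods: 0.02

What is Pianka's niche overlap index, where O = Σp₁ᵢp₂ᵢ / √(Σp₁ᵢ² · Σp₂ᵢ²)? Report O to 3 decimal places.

0.623

Σ p₁ᵢp₂ᵢ = 0.0800 + 0.0016 + 0.0209 + 0.0004 + 0.0006 + 0.0207 + 0.0115 + 0.0058 = 0.1415
Σp_1ᵢ² = 0.20² + 0.08² + 0.11² + 0.02² + 0.02² + 0.23² + 0.05² + 0.29² = 0.0400 + 0.0064 + 0.0121 + 0.0004 + 0.0004 + 0.0529 + 0.0025 + 0.0841 = 0.1988
Σp_2ᵢ² = 0.40² + 0.02² + 0.19² + 0.02² + 0.03² + 0.09² + 0.23² + 0.02² = 0.1600 + 0.0004 + 0.0361 + 0.0004 + 0.0009 + 0.0081 + 0.0529 + 0.0004 = 0.2592
O = 0.1415 / √(0.1988 × 0.2592) = 0.1415 / 0.227000 = 0.62335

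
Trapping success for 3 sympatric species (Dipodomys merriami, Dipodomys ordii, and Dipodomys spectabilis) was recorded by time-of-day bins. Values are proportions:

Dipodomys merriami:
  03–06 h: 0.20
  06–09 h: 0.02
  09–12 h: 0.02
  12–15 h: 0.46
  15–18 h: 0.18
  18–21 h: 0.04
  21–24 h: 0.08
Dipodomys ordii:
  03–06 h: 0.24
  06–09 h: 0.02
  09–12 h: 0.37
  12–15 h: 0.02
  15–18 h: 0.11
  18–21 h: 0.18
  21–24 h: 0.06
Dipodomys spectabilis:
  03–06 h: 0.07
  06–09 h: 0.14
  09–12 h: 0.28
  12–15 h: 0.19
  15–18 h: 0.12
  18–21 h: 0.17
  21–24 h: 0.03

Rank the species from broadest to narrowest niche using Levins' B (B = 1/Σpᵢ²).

Σp_merrᵢ² = 0.20² + 0.02² + 0.02² + 0.46² + 0.18² + 0.04² + 0.08² = 0.0400 + 0.0004 + 0.0004 + 0.2116 + 0.0324 + 0.0016 + 0.0064 = 0.2928
B_merr = 1 / 0.2928 = 3.4153
Σp_ordiᵢ² = 0.24² + 0.02² + 0.37² + 0.02² + 0.11² + 0.18² + 0.06² = 0.0576 + 0.0004 + 0.1369 + 0.0004 + 0.0121 + 0.0324 + 0.0036 = 0.2434
B_ordi = 1 / 0.2434 = 4.1085
Σp_specᵢ² = 0.07² + 0.14² + 0.28² + 0.19² + 0.12² + 0.17² + 0.03² = 0.0049 + 0.0196 + 0.0784 + 0.0361 + 0.0144 + 0.0289 + 0.0009 = 0.1832
B_spec = 1 / 0.1832 = 5.4585
Ranking by B (broadest → narrowest): Dipodomys spectabilis (5.46) > Dipodomys ordii (4.11) > Dipodomys merriami (3.42)

Dipodomys spectabilis > Dipodomys ordii > Dipodomys merriami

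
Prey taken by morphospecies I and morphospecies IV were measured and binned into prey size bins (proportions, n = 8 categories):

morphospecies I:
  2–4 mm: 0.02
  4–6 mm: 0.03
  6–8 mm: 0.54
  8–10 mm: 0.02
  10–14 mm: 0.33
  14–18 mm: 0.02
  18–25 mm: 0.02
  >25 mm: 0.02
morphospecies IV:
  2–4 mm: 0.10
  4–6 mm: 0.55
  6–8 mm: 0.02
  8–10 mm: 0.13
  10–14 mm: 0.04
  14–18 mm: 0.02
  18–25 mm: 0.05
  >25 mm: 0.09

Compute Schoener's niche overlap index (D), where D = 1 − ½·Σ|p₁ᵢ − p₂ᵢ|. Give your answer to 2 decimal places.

0.19

Σ|p₁ᵢ − p₂ᵢ| = 0.08 + 0.52 + 0.52 + 0.11 + 0.29 + 0.00 + 0.03 + 0.07 = 1.62
D = 1 − ½ × 1.62 = 1 − 0.810 = 0.1900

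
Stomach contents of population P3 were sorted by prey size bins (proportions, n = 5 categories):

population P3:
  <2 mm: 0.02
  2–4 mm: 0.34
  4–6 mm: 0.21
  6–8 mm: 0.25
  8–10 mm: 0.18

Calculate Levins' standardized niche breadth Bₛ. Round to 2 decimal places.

0.73

Σpᵢ² = 0.02² + 0.34² + 0.21² + 0.25² + 0.18² = 0.0004 + 0.1156 + 0.0441 + 0.0625 + 0.0324 = 0.2550
B = 1 / 0.2550 = 3.9216
Bₛ = (B − 1)/(n − 1) = (3.9216 − 1)/(5 − 1) = 2.9216/4 = 0.7304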